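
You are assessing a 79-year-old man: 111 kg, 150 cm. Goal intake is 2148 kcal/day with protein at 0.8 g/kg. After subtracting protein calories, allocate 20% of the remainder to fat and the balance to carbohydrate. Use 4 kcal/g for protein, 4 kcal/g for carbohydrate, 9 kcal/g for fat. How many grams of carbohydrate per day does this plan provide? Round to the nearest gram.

Protein = 0.8 × 111 = 88.8 g → 88.8 × 4 = 355.2 kcal.
Non-protein calories = 2148 − 355.2 = 1792.8 kcal.
Fat: 20% × 1792.8 = 358.56 kcal; carbohydrate: 1434.24 kcal.
Carbohydrate: 1434.24 kcal ÷ 4 kcal/g = 358.56 g.

359 g/day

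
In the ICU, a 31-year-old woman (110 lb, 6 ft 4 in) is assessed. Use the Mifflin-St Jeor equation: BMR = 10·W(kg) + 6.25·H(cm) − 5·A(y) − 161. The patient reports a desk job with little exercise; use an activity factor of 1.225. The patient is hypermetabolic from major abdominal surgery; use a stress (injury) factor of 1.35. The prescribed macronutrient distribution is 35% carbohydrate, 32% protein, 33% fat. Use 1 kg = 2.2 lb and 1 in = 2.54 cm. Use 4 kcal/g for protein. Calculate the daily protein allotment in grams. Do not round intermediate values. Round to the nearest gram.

Convert to metric: weight = 110 ÷ 2.2 = 50 kg; height = (6×12 + 4) × 2.54 = 76 × 2.54 = 193.04 cm.
Mifflin-St Jeor (female): BMR = 10(50) + 6.25(193.04) − 5(31) − 161 = 500 + 1206.5 − 155 − 161 = 1390.5 kcal/day.
TEE = 1390.5 × 1.225 = 1703.3625 kcal/day.
With stress factor 1.35: 1703.3625 × 1.35 = 2299.5394 kcal/day.
Protein energy = 32% × 2299.5394 = 735.8526 kcal.
Protein = 735.8526 ÷ 4 kcal/g = 183.9632 g.

184 g/day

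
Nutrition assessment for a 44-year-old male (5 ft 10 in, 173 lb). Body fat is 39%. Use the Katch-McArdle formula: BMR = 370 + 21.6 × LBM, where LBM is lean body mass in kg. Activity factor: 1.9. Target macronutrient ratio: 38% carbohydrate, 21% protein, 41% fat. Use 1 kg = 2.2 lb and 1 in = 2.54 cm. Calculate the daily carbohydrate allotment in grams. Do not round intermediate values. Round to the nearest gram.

254 g/day

Convert to metric: weight = 173 ÷ 2.2 = 78.6364 kg; height = (5×12 + 10) × 2.54 = 70 × 2.54 = 177.8 cm.
LBM = 78.6364 × (1 − 0.39) = 47.9682 kg. Katch-McArdle: BMR = 370 + 21.6 × 47.9682 = 1406.1127 kcal/day.
TEE = 1406.1127 × 1.9 = 2671.6142 kcal/day.
Carbohydrate energy = 38% × 2671.6142 = 1015.2134 kcal.
Carbohydrate = 1015.2134 ÷ 4 kcal/g = 253.8033 g.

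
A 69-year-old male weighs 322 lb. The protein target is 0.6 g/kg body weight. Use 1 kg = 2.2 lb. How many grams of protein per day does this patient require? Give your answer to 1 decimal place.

Weight in kg = 322 ÷ 2.2 = 146.3636 kg.
Protein = 0.6 g/kg × 146.3636 kg = 87.8182 g/day.

87.8 g/day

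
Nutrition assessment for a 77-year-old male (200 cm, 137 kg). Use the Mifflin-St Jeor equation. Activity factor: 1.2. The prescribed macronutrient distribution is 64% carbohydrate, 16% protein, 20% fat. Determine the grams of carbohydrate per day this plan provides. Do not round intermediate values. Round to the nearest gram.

430 g/day

Mifflin-St Jeor (male): BMR = 10(137) + 6.25(200) − 5(77) + 5 = 1370 + 1250 − 385 + 5 = 2240 kcal/day.
TEE = 2240 × 1.2 = 2688 kcal/day.
Carbohydrate energy = 64% × 2688 = 1720.32 kcal.
Carbohydrate = 1720.32 ÷ 4 kcal/g = 430.08 g.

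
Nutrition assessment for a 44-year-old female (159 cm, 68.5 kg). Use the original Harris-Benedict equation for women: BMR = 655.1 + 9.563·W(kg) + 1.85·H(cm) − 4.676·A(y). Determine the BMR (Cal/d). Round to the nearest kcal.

Harris-Benedict: BMR = 655.1 + 9.563(68.5) + 1.85(159) − 4.676(44) = 1398.5715 kcal/day.

1399 Cal/d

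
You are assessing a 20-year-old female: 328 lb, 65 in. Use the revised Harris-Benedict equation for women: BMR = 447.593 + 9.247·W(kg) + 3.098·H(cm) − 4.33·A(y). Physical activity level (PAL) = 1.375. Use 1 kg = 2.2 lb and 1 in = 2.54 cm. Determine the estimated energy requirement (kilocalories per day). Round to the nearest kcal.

Convert to metric: weight = 328 ÷ 2.2 = 149.0909 kg; height = 65 × 2.54 = 165.1 cm.
Harris-Benedict: BMR = 447.593 + 9.247(149.0909) + 3.098(165.1) − 4.33(20) = 2251.1164 kcal/day.
TEE = BMR × activity factor = 2251.1164 × 1.375 = 3095.2851 kcal/day.

3095 kilocalories per day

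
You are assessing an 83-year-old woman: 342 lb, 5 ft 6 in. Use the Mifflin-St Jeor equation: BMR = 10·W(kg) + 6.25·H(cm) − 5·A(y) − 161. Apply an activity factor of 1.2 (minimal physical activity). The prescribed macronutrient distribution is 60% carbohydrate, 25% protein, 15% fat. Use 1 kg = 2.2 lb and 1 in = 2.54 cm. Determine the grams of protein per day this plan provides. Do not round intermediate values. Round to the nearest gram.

152 g/day

Convert to metric: weight = 342 ÷ 2.2 = 155.4545 kg; height = (5×12 + 6) × 2.54 = 66 × 2.54 = 167.64 cm.
Mifflin-St Jeor (female): BMR = 10(155.4545) + 6.25(167.64) − 5(83) − 161 = 1554.5455 + 1047.75 − 415 − 161 = 2026.2955 kcal/day.
TEE = 2026.2955 × 1.2 = 2431.5545 kcal/day.
Protein energy = 25% × 2431.5545 = 607.8886 kcal.
Protein = 607.8886 ÷ 4 kcal/g = 151.9722 g.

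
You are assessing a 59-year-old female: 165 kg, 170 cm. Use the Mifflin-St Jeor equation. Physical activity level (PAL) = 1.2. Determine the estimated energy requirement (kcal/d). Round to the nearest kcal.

Mifflin-St Jeor (female): BMR = 10(165) + 6.25(170) − 5(59) − 161 = 1650 + 1062.5 − 295 − 161 = 2256.5 kcal/day.
TEE = BMR × activity factor = 2256.5 × 1.2 = 2707.8 kcal/day.

2708 kcal/d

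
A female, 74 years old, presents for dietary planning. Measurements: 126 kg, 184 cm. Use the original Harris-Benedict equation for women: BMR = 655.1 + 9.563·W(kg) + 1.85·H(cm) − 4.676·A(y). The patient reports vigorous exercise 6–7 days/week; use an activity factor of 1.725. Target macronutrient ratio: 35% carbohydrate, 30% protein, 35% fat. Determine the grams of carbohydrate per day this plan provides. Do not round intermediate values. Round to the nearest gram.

Harris-Benedict: BMR = 655.1 + 9.563(126) + 1.85(184) − 4.676(74) = 1854.414 kcal/day.
TEE = 1854.414 × 1.725 = 3198.8642 kcal/day.
Carbohydrate energy = 35% × 3198.8642 = 1119.6025 kcal.
Carbohydrate = 1119.6025 ÷ 4 kcal/g = 279.9006 g.

280 g/day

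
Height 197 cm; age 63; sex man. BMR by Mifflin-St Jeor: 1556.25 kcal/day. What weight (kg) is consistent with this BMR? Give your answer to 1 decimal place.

63.5 kg

1556.25 = 10·W + 6.25(197) − 5(63) + 5
10·W = 1556.25 − 921.25 = 635, so W = 63.5 kg.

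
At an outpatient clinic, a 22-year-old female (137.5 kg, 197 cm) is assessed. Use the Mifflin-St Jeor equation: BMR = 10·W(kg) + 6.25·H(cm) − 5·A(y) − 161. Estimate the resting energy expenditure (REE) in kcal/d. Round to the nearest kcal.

Mifflin-St Jeor (female): BMR = 10(137.5) + 6.25(197) − 5(22) − 161 = 1375 + 1231.25 − 110 − 161 = 2335.25 kcal/day.

2335 kcal/d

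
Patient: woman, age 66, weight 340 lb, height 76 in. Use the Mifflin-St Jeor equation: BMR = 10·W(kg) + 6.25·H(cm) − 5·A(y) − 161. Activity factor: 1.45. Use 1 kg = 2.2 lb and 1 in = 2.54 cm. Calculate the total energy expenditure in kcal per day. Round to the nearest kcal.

Convert to metric: weight = 340 ÷ 2.2 = 154.5455 kg; height = 76 × 2.54 = 193.04 cm.
Mifflin-St Jeor (female): BMR = 10(154.5455) + 6.25(193.04) − 5(66) − 161 = 1545.4545 + 1206.5 − 330 − 161 = 2260.9545 kcal/day.
TEE = BMR × activity factor = 2260.9545 × 1.45 = 3278.3841 kcal/day.

3278 kcal per day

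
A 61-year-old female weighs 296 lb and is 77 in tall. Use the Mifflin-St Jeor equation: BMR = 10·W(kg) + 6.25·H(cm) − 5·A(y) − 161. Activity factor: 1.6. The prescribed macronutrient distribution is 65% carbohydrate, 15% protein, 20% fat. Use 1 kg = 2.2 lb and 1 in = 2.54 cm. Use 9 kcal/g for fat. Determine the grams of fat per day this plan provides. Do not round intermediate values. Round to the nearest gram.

Convert to metric: weight = 296 ÷ 2.2 = 134.5455 kg; height = 77 × 2.54 = 195.58 cm.
Mifflin-St Jeor (female): BMR = 10(134.5455) + 6.25(195.58) − 5(61) − 161 = 1345.4545 + 1222.375 − 305 − 161 = 2101.8295 kcal/day.
TEE = 2101.8295 × 1.6 = 3362.9273 kcal/day.
Fat energy = 20% × 3362.9273 = 672.5855 kcal.
Fat = 672.5855 ÷ 9 kcal/g = 74.7317 g.

75 g/day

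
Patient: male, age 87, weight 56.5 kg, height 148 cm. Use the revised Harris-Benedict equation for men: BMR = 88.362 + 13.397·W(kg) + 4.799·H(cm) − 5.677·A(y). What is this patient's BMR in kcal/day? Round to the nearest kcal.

1062 kcal/day

Harris-Benedict: BMR = 88.362 + 13.397(56.5) + 4.799(148) − 5.677(87) = 1061.6455 kcal/day.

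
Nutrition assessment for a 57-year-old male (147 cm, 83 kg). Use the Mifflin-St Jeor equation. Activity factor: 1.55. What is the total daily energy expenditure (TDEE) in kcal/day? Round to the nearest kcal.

2277 kcal/day

Mifflin-St Jeor (male): BMR = 10(83) + 6.25(147) − 5(57) + 5 = 830 + 918.75 − 285 + 5 = 1468.75 kcal/day.
TEE = BMR × activity factor = 1468.75 × 1.55 = 2276.5625 kcal/day.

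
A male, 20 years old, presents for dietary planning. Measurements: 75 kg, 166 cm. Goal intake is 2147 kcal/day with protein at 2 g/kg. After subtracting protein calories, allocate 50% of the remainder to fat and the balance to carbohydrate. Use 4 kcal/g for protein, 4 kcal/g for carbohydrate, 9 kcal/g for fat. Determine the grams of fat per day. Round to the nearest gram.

Protein = 2 × 75 = 150 g → 150 × 4 = 600 kcal.
Non-protein calories = 2147 − 600 = 1547 kcal.
Fat: 50% × 1547 = 773.5 kcal; carbohydrate: 773.5 kcal.
Fat: 773.5 kcal ÷ 9 kcal/g = 85.9444 g.

86 g/day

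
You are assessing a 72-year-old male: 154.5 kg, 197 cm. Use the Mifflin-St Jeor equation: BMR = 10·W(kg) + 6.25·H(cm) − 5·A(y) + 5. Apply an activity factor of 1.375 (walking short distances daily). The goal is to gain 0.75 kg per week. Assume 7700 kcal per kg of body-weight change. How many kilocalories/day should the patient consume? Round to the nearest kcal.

4154 kilocalories/day

Mifflin-St Jeor (male): BMR = 10(154.5) + 6.25(197) − 5(72) + 5 = 1545 + 1231.25 − 360 + 5 = 2421.25 kcal/day.
TEE = 2421.25 × 1.375 = 3329.2188 kcal/day.
Required daily surplus = 0.75 × 7700 ÷ 7 = 825 kcal/day.
Target intake = 3329.2188 + 825 = 4154.2188 kcal/day.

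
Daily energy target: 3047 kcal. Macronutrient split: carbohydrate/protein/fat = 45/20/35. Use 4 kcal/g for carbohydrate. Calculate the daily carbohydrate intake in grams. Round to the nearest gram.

Carbohydrate energy = 45% × 3047 = 1371.15 kcal.
At 4 kcal/g: 1371.15 ÷ 4 = 342.7875 g.

343 g/day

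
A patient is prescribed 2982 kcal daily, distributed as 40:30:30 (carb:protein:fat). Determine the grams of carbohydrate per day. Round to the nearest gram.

298 g/day

Carbohydrate energy = 40% × 2982 = 1192.8 kcal.
At 4 kcal/g: 1192.8 ÷ 4 = 298.2 g.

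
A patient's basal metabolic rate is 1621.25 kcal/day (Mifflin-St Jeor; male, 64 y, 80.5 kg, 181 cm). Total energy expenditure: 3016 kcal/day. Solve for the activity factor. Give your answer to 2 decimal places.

1.86

Activity factor = TEE ÷ BMR = 3016 ÷ 1621.25 = 1.86.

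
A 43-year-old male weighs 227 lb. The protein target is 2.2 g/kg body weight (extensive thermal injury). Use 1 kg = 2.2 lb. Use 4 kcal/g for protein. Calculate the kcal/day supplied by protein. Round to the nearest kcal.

Weight in kg = 227 ÷ 2.2 = 103.1818 kg.
Protein = 2.2 g/kg × 103.1818 kg = 227 g/day.
Protein energy = 227 g × 4 kcal/g = 908 kcal/day.

908 kcal/day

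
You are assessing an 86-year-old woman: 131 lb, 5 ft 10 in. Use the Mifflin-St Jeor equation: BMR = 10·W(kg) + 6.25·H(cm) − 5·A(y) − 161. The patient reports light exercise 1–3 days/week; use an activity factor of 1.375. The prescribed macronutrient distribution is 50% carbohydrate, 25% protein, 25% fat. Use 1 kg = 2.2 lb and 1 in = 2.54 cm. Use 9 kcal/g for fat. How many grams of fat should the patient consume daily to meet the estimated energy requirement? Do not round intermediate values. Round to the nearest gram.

43 g/day

Convert to metric: weight = 131 ÷ 2.2 = 59.5455 kg; height = (5×12 + 10) × 2.54 = 70 × 2.54 = 177.8 cm.
Mifflin-St Jeor (female): BMR = 10(59.5455) + 6.25(177.8) − 5(86) − 161 = 595.4545 + 1111.25 − 430 − 161 = 1115.7045 kcal/day.
TEE = 1115.7045 × 1.375 = 1534.0938 kcal/day.
Fat energy = 25% × 1534.0938 = 383.5234 kcal.
Fat = 383.5234 ÷ 9 kcal/g = 42.6137 g.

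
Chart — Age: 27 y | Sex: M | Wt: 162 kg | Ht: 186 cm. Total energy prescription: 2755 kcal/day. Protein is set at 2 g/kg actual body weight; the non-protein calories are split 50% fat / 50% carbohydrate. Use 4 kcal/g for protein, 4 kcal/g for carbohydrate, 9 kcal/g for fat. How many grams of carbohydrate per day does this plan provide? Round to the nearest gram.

182 g/day

Protein = 2 × 162 = 324 g → 324 × 4 = 1296 kcal.
Non-protein calories = 2755 − 1296 = 1459 kcal.
Fat: 50% × 1459 = 729.5 kcal; carbohydrate: 729.5 kcal.
Carbohydrate: 729.5 kcal ÷ 4 kcal/g = 182.375 g.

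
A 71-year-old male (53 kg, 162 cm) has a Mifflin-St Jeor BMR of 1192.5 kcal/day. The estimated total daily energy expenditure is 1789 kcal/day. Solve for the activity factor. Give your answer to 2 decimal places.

1.50

Activity factor = TEE ÷ BMR = 1789 ÷ 1192.5 = 1.5.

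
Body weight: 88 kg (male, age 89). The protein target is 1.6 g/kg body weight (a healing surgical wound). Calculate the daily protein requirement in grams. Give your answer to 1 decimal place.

Protein = 1.6 g/kg × 88 kg = 140.8 g/day.

140.8 g/day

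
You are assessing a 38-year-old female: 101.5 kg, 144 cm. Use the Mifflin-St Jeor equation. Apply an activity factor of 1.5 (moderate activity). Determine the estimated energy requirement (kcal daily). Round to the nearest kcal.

2346 kcal daily

Mifflin-St Jeor (female): BMR = 10(101.5) + 6.25(144) − 5(38) − 161 = 1015 + 900 − 190 − 161 = 1564 kcal/day.
TEE = BMR × activity factor = 1564 × 1.5 = 2346 kcal/day.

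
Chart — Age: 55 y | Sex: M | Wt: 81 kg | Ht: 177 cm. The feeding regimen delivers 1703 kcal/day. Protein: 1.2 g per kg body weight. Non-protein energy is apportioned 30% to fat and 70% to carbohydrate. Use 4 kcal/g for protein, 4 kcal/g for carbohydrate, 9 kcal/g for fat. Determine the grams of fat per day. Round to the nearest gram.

44 g/day

Protein = 1.2 × 81 = 97.2 g → 97.2 × 4 = 388.8 kcal.
Non-protein calories = 1703 − 388.8 = 1314.2 kcal.
Fat: 30% × 1314.2 = 394.26 kcal; carbohydrate: 919.94 kcal.
Fat: 394.26 kcal ÷ 9 kcal/g = 43.8067 g.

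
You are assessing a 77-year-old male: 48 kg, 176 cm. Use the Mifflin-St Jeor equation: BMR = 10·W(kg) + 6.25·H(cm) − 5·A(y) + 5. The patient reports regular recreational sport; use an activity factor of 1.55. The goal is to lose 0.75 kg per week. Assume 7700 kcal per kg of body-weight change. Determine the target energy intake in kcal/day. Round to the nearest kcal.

1035 kcal/day

Mifflin-St Jeor (male): BMR = 10(48) + 6.25(176) − 5(77) + 5 = 480 + 1100 − 385 + 5 = 1200 kcal/day.
TEE = 1200 × 1.55 = 1860 kcal/day.
Required daily deficit = 0.75 × 7700 ÷ 7 = 825 kcal/day.
Target intake = 1860 − 825 = 1035 kcal/day.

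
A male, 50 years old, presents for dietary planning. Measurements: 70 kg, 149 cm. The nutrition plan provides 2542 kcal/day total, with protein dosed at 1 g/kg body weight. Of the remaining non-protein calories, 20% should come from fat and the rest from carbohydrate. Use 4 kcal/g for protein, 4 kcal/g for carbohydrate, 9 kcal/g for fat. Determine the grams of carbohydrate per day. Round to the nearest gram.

Protein = 1 × 70 = 70 g → 70 × 4 = 280 kcal.
Non-protein calories = 2542 − 280 = 2262 kcal.
Fat: 20% × 2262 = 452.4 kcal; carbohydrate: 1809.6 kcal.
Carbohydrate: 1809.6 kcal ÷ 4 kcal/g = 452.4 g.

452 g/day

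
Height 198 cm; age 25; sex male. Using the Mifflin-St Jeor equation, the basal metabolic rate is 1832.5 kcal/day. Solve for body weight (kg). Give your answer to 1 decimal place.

1832.5 = 10·W + 6.25(198) − 5(25) + 5
10·W = 1832.5 − 1117.5 = 715, so W = 71.5 kg.

71.5 kg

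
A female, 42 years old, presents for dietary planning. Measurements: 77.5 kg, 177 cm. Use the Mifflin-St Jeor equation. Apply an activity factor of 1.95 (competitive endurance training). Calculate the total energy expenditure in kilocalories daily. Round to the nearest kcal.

Mifflin-St Jeor (female): BMR = 10(77.5) + 6.25(177) − 5(42) − 161 = 775 + 1106.25 − 210 − 161 = 1510.25 kcal/day.
TEE = BMR × activity factor = 1510.25 × 1.95 = 2944.9875 kcal/day.

2945 kilocalories daily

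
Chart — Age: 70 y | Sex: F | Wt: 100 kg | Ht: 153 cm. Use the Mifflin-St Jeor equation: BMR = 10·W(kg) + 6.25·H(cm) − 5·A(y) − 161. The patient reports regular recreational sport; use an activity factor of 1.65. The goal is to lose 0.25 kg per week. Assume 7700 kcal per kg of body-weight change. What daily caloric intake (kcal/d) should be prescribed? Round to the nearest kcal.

Mifflin-St Jeor (female): BMR = 10(100) + 6.25(153) − 5(70) − 161 = 1000 + 956.25 − 350 − 161 = 1445.25 kcal/day.
TEE = 1445.25 × 1.65 = 2384.6625 kcal/day.
Required daily deficit = 0.25 × 7700 ÷ 7 = 275 kcal/day.
Target intake = 2384.6625 − 275 = 2109.6625 kcal/day.

2110 kcal/d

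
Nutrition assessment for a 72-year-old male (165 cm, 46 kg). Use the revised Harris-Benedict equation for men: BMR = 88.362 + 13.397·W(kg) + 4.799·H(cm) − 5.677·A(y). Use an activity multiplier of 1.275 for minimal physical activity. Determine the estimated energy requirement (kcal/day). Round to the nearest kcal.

Harris-Benedict: BMR = 88.362 + 13.397(46) + 4.799(165) − 5.677(72) = 1087.715 kcal/day.
TEE = BMR × activity factor = 1087.715 × 1.275 = 1386.8366 kcal/day.

1387 kcal/day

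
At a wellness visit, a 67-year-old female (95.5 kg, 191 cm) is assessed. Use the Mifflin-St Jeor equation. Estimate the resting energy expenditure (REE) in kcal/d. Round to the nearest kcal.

1653 kcal/d

Mifflin-St Jeor (female): BMR = 10(95.5) + 6.25(191) − 5(67) − 161 = 955 + 1193.75 − 335 − 161 = 1652.75 kcal/day.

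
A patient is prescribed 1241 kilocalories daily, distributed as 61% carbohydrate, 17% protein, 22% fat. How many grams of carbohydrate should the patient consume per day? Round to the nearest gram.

189 g/day

Carbohydrate energy = 61% × 1241 = 757.01 kcal.
At 4 kcal/g: 757.01 ÷ 4 = 189.2525 g.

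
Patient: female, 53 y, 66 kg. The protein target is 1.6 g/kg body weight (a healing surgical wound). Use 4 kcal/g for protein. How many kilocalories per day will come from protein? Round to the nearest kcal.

Protein = 1.6 g/kg × 66 kg = 105.6 g/day.
Protein energy = 105.6 g × 4 kcal/g = 422.4 kcal/day.

422 kcal/day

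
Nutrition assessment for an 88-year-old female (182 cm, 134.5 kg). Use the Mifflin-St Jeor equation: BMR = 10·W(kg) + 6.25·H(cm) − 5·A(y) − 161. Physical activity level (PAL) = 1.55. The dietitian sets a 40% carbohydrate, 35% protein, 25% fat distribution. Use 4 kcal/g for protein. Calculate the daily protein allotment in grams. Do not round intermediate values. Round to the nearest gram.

Mifflin-St Jeor (female): BMR = 10(134.5) + 6.25(182) − 5(88) − 161 = 1345 + 1137.5 − 440 − 161 = 1881.5 kcal/day.
TEE = 1881.5 × 1.55 = 2916.325 kcal/day.
Protein energy = 35% × 2916.325 = 1020.7138 kcal.
Protein = 1020.7138 ÷ 4 kcal/g = 255.1784 g.

255 g/day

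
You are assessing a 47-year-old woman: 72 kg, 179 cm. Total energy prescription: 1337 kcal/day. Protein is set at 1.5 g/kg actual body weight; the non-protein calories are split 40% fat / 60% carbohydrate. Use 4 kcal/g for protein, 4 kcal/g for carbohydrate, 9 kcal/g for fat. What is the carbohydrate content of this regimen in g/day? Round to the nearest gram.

136 g/day

Protein = 1.5 × 72 = 108 g → 108 × 4 = 432 kcal.
Non-protein calories = 1337 − 432 = 905 kcal.
Fat: 40% × 905 = 362 kcal; carbohydrate: 543 kcal.
Carbohydrate: 543 kcal ÷ 4 kcal/g = 135.75 g.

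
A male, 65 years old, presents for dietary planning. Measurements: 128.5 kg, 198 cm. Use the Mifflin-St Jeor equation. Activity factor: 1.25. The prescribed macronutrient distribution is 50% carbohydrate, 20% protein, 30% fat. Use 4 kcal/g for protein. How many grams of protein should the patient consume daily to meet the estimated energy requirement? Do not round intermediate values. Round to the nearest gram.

Mifflin-St Jeor (male): BMR = 10(128.5) + 6.25(198) − 5(65) + 5 = 1285 + 1237.5 − 325 + 5 = 2202.5 kcal/day.
TEE = 2202.5 × 1.25 = 2753.125 kcal/day.
Protein energy = 20% × 2753.125 = 550.625 kcal.
Protein = 550.625 ÷ 4 kcal/g = 137.6563 g.

138 g/day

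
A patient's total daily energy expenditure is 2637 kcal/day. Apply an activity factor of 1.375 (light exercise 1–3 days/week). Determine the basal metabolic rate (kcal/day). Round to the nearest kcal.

1918 kcal/day

BMR = TEE ÷ activity factor = 2637 ÷ 1.375 = 1917.8182 kcal/day.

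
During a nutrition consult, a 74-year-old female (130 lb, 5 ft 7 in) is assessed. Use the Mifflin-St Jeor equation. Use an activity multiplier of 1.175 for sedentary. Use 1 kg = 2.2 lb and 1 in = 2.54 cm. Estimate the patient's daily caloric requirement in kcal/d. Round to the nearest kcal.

Convert to metric: weight = 130 ÷ 2.2 = 59.0909 kg; height = (5×12 + 7) × 2.54 = 67 × 2.54 = 170.18 cm.
Mifflin-St Jeor (female): BMR = 10(59.0909) + 6.25(170.18) − 5(74) − 161 = 590.9091 + 1063.625 − 370 − 161 = 1123.5341 kcal/day.
TEE = BMR × activity factor = 1123.5341 × 1.175 = 1320.1526 kcal/day.

1320 kcal/d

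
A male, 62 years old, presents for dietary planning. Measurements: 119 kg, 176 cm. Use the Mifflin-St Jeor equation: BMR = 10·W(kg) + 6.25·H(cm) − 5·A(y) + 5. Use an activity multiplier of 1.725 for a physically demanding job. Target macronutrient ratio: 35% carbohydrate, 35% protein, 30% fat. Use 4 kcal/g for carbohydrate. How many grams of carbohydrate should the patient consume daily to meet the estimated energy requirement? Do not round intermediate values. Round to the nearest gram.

Mifflin-St Jeor (male): BMR = 10(119) + 6.25(176) − 5(62) + 5 = 1190 + 1100 − 310 + 5 = 1985 kcal/day.
TEE = 1985 × 1.725 = 3424.125 kcal/day.
Carbohydrate energy = 35% × 3424.125 = 1198.4438 kcal.
Carbohydrate = 1198.4438 ÷ 4 kcal/g = 299.6109 g.

300 g/day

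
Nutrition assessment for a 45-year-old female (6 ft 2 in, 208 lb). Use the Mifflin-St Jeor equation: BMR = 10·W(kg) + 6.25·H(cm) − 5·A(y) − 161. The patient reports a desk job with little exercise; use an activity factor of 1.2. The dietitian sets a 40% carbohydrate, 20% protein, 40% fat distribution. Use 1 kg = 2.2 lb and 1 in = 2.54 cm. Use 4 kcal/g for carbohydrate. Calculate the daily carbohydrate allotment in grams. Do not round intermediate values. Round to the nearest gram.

208 g/day

Convert to metric: weight = 208 ÷ 2.2 = 94.5455 kg; height = (6×12 + 2) × 2.54 = 74 × 2.54 = 187.96 cm.
Mifflin-St Jeor (female): BMR = 10(94.5455) + 6.25(187.96) − 5(45) − 161 = 945.4545 + 1174.75 − 225 − 161 = 1734.2045 kcal/day.
TEE = 1734.2045 × 1.2 = 2081.0455 kcal/day.
Carbohydrate energy = 40% × 2081.0455 = 832.4182 kcal.
Carbohydrate = 832.4182 ÷ 4 kcal/g = 208.1045 g.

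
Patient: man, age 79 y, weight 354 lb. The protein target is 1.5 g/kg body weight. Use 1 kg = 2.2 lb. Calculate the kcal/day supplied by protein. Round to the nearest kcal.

965 kcal/day

Weight in kg = 354 ÷ 2.2 = 160.9091 kg.
Protein = 1.5 g/kg × 160.9091 kg = 241.3636 g/day.
Protein energy = 241.3636 g × 4 kcal/g = 965.4545 kcal/day.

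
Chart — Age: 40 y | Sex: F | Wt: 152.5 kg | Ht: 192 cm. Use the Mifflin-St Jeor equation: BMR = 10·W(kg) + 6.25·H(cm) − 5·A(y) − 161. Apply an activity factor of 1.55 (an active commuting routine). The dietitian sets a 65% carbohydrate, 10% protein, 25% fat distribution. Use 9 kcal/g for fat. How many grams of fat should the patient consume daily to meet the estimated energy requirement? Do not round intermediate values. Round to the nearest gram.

102 g/day

Mifflin-St Jeor (female): BMR = 10(152.5) + 6.25(192) − 5(40) − 161 = 1525 + 1200 − 200 − 161 = 2364 kcal/day.
TEE = 2364 × 1.55 = 3664.2 kcal/day.
Fat energy = 25% × 3664.2 = 916.05 kcal.
Fat = 916.05 ÷ 9 kcal/g = 101.7833 g.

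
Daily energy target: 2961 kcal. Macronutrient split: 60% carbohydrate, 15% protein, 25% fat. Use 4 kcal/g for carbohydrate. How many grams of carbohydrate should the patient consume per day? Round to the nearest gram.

444 g/day

Carbohydrate energy = 60% × 2961 = 1776.6 kcal.
At 4 kcal/g: 1776.6 ÷ 4 = 444.15 g.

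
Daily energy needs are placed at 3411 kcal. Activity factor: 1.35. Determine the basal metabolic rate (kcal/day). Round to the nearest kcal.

BMR = TEE ÷ activity factor = 3411 ÷ 1.35 = 2526.6667 kcal/day.

2527 kcal/day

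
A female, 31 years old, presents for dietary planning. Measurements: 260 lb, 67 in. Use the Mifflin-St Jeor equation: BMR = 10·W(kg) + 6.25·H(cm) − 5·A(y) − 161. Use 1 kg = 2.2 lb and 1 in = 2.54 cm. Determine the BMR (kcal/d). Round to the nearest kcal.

Convert to metric: weight = 260 ÷ 2.2 = 118.1818 kg; height = 67 × 2.54 = 170.18 cm.
Mifflin-St Jeor (female): BMR = 10(118.1818) + 6.25(170.18) − 5(31) − 161 = 1181.8182 + 1063.625 − 155 − 161 = 1929.4432 kcal/day.

1929 kcal/d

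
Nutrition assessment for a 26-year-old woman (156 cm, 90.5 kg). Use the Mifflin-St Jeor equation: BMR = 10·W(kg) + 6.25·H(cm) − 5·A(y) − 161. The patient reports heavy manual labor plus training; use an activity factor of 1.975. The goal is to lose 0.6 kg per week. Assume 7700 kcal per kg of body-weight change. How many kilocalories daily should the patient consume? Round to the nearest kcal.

2478 kilocalories daily

Mifflin-St Jeor (female): BMR = 10(90.5) + 6.25(156) − 5(26) − 161 = 905 + 975 − 130 − 161 = 1589 kcal/day.
TEE = 1589 × 1.975 = 3138.275 kcal/day.
Required daily deficit = 0.6 × 7700 ÷ 7 = 660 kcal/day.
Target intake = 3138.275 − 660 = 2478.275 kcal/day.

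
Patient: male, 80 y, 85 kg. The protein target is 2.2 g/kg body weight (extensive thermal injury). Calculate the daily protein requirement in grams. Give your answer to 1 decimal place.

Protein = 2.2 g/kg × 85 kg = 187 g/day.

187.0 g/day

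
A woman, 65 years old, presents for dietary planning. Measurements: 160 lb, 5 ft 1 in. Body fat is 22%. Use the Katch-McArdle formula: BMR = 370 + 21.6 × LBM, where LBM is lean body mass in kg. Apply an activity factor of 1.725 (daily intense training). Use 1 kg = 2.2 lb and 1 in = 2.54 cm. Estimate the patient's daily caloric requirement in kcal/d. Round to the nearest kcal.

2752 kcal/d

Convert to metric: weight = 160 ÷ 2.2 = 72.7273 kg; height = (5×12 + 1) × 2.54 = 61 × 2.54 = 154.94 cm.
LBM = 72.7273 × (1 − 0.22) = 56.7273 kg. Katch-McArdle: BMR = 370 + 21.6 × 56.7273 = 1595.3091 kcal/day.
TEE = BMR × activity factor = 1595.3091 × 1.725 = 2751.9082 kcal/day.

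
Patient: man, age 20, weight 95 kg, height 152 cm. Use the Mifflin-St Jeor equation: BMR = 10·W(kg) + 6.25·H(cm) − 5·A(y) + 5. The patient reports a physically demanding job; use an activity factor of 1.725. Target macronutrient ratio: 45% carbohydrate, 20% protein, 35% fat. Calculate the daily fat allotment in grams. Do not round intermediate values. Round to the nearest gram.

121 g/day

Mifflin-St Jeor (male): BMR = 10(95) + 6.25(152) − 5(20) + 5 = 950 + 950 − 100 + 5 = 1805 kcal/day.
TEE = 1805 × 1.725 = 3113.625 kcal/day.
Fat energy = 35% × 3113.625 = 1089.7688 kcal.
Fat = 1089.7688 ÷ 9 kcal/g = 121.0854 g.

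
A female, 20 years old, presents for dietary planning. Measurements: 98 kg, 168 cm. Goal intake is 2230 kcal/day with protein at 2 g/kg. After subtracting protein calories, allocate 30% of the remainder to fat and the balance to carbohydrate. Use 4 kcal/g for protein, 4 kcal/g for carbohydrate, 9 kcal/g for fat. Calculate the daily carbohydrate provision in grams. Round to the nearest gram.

Protein = 2 × 98 = 196 g → 196 × 4 = 784 kcal.
Non-protein calories = 2230 − 784 = 1446 kcal.
Fat: 30% × 1446 = 433.8 kcal; carbohydrate: 1012.2 kcal.
Carbohydrate: 1012.2 kcal ÷ 4 kcal/g = 253.05 g.

253 g/day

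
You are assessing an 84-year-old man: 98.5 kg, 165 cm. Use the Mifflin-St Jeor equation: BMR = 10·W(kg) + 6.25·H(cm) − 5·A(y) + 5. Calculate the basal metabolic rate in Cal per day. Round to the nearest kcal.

1601 Cal per day

Mifflin-St Jeor (male): BMR = 10(98.5) + 6.25(165) − 5(84) + 5 = 985 + 1031.25 − 420 + 5 = 1601.25 kcal/day.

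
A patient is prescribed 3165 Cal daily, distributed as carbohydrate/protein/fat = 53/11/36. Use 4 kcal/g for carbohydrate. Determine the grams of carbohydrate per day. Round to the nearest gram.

419 g/day

Carbohydrate energy = 53% × 3165 = 1677.45 kcal.
At 4 kcal/g: 1677.45 ÷ 4 = 419.3625 g.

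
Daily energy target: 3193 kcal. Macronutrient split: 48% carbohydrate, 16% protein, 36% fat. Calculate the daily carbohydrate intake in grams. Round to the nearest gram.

383 g/day

Carbohydrate energy = 48% × 3193 = 1532.64 kcal.
At 4 kcal/g: 1532.64 ÷ 4 = 383.16 g.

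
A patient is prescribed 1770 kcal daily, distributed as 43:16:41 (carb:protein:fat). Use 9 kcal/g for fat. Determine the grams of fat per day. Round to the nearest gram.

81 g/day

Fat energy = 41% × 1770 = 725.7 kcal.
At 9 kcal/g: 725.7 ÷ 9 = 80.6333 g.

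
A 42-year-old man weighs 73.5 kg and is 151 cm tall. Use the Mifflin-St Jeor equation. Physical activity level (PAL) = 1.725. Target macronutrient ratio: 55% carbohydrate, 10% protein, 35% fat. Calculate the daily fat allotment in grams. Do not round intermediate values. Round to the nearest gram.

Mifflin-St Jeor (male): BMR = 10(73.5) + 6.25(151) − 5(42) + 5 = 735 + 943.75 − 210 + 5 = 1473.75 kcal/day.
TEE = 1473.75 × 1.725 = 2542.2188 kcal/day.
Fat energy = 35% × 2542.2188 = 889.7766 kcal.
Fat = 889.7766 ÷ 9 kcal/g = 98.8641 g.

99 g/day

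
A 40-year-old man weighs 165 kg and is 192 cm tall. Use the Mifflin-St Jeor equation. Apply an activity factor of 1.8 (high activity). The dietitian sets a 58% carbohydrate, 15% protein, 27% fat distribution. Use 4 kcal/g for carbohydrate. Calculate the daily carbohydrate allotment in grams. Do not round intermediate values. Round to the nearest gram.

693 g/day

Mifflin-St Jeor (male): BMR = 10(165) + 6.25(192) − 5(40) + 5 = 1650 + 1200 − 200 + 5 = 2655 kcal/day.
TEE = 2655 × 1.8 = 4779 kcal/day.
Carbohydrate energy = 58% × 4779 = 2771.82 kcal.
Carbohydrate = 2771.82 ÷ 4 kcal/g = 692.955 g.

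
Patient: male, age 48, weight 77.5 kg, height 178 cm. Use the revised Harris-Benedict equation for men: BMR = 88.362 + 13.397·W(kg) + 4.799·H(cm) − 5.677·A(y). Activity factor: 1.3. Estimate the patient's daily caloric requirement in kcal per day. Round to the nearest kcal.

2221 kcal per day

Harris-Benedict: BMR = 88.362 + 13.397(77.5) + 4.799(178) − 5.677(48) = 1708.3555 kcal/day.
TEE = BMR × activity factor = 1708.3555 × 1.3 = 2220.8622 kcal/day.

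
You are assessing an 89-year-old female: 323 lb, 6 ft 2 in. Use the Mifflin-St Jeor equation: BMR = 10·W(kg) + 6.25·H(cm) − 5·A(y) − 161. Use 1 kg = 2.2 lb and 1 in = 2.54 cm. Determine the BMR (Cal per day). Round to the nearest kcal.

2037 Cal per day

Convert to metric: weight = 323 ÷ 2.2 = 146.8182 kg; height = (6×12 + 2) × 2.54 = 74 × 2.54 = 187.96 cm.
Mifflin-St Jeor (female): BMR = 10(146.8182) + 6.25(187.96) − 5(89) − 161 = 1468.1818 + 1174.75 − 445 − 161 = 2036.9318 kcal/day.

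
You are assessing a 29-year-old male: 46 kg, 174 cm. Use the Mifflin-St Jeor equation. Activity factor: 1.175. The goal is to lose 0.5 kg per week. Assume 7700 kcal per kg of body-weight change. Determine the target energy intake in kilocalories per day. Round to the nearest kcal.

Mifflin-St Jeor (male): BMR = 10(46) + 6.25(174) − 5(29) + 5 = 460 + 1087.5 − 145 + 5 = 1407.5 kcal/day.
TEE = 1407.5 × 1.175 = 1653.8125 kcal/day.
Required daily deficit = 0.5 × 7700 ÷ 7 = 550 kcal/day.
Target intake = 1653.8125 − 550 = 1103.8125 kcal/day.

1104 kilocalories per day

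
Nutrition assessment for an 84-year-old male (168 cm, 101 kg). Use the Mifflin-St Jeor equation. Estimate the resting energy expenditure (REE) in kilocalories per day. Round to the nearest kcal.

1645 kilocalories per day

Mifflin-St Jeor (male): BMR = 10(101) + 6.25(168) − 5(84) + 5 = 1010 + 1050 − 420 + 5 = 1645 kcal/day.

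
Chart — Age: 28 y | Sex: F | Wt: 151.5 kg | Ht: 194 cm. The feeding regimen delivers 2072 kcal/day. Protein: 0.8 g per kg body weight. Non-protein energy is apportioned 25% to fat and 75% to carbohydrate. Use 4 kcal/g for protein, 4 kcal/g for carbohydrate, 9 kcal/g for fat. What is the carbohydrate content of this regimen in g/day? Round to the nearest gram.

Protein = 0.8 × 151.5 = 121.2 g → 121.2 × 4 = 484.8 kcal.
Non-protein calories = 2072 − 484.8 = 1587.2 kcal.
Fat: 25% × 1587.2 = 396.8 kcal; carbohydrate: 1190.4 kcal.
Carbohydrate: 1190.4 kcal ÷ 4 kcal/g = 297.6 g.

298 g/day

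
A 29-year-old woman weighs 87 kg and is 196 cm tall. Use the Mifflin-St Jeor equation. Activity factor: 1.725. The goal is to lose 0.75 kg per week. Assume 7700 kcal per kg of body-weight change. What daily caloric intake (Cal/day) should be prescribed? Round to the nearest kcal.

2261 Cal/day

Mifflin-St Jeor (female): BMR = 10(87) + 6.25(196) − 5(29) − 161 = 870 + 1225 − 145 − 161 = 1789 kcal/day.
TEE = 1789 × 1.725 = 3086.025 kcal/day.
Required daily deficit = 0.75 × 7700 ÷ 7 = 825 kcal/day.
Target intake = 3086.025 − 825 = 2261.025 kcal/day.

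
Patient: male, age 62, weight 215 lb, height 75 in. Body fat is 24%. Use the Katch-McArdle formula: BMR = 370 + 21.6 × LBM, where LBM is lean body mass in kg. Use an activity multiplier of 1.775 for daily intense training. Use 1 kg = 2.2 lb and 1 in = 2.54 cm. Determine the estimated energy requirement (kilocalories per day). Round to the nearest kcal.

3504 kilocalories per day

Convert to metric: weight = 215 ÷ 2.2 = 97.7273 kg; height = 75 × 2.54 = 190.5 cm.
LBM = 97.7273 × (1 − 0.24) = 74.2727 kg. Katch-McArdle: BMR = 370 + 21.6 × 74.2727 = 1974.2909 kcal/day.
TEE = BMR × activity factor = 1974.2909 × 1.775 = 3504.3664 kcal/day.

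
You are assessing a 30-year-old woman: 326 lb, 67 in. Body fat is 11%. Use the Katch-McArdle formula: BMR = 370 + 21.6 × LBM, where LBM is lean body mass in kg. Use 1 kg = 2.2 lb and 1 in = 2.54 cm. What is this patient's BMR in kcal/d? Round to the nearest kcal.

Convert to metric: weight = 326 ÷ 2.2 = 148.1818 kg; height = 67 × 2.54 = 170.18 cm.
LBM = 148.1818 × (1 − 0.11) = 131.8818 kg. Katch-McArdle: BMR = 370 + 21.6 × 131.8818 = 3218.6473 kcal/day.

3219 kcal/d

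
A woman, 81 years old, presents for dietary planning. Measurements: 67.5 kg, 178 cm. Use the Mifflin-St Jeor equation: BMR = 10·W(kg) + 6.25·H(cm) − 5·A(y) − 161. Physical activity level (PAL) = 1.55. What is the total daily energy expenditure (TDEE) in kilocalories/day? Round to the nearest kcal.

Mifflin-St Jeor (female): BMR = 10(67.5) + 6.25(178) − 5(81) − 161 = 675 + 1112.5 − 405 − 161 = 1221.5 kcal/day.
TEE = BMR × activity factor = 1221.5 × 1.55 = 1893.325 kcal/day.

1893 kilocalories/day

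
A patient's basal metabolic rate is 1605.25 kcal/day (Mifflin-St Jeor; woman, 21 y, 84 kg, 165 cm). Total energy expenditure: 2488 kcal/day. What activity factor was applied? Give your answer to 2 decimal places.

1.55

Activity factor = TEE ÷ BMR = 2488 ÷ 1605.25 = 1.55.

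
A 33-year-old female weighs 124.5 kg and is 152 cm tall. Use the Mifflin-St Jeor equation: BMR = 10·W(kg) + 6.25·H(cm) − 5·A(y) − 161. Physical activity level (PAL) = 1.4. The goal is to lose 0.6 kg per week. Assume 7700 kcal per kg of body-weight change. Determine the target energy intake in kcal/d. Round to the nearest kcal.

Mifflin-St Jeor (female): BMR = 10(124.5) + 6.25(152) − 5(33) − 161 = 1245 + 950 − 165 − 161 = 1869 kcal/day.
TEE = 1869 × 1.4 = 2616.6 kcal/day.
Required daily deficit = 0.6 × 7700 ÷ 7 = 660 kcal/day.
Target intake = 2616.6 − 660 = 1956.6 kcal/day.

1957 kcal/d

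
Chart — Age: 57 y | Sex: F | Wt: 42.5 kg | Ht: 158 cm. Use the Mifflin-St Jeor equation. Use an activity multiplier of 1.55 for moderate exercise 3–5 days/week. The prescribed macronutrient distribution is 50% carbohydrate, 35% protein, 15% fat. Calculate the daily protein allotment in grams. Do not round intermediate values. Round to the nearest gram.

131 g/day

Mifflin-St Jeor (female): BMR = 10(42.5) + 6.25(158) − 5(57) − 161 = 425 + 987.5 − 285 − 161 = 966.5 kcal/day.
TEE = 966.5 × 1.55 = 1498.075 kcal/day.
Protein energy = 35% × 1498.075 = 524.3263 kcal.
Protein = 524.3263 ÷ 4 kcal/g = 131.0816 g.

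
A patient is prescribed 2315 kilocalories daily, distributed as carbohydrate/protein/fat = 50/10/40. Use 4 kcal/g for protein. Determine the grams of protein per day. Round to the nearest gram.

Protein energy = 10% × 2315 = 231.5 kcal.
At 4 kcal/g: 231.5 ÷ 4 = 57.875 g.

58 g/day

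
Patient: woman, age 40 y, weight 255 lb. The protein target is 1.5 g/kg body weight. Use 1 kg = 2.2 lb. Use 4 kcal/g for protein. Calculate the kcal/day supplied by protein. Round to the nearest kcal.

695 kcal/day

Weight in kg = 255 ÷ 2.2 = 115.9091 kg.
Protein = 1.5 g/kg × 115.9091 kg = 173.8636 g/day.
Protein energy = 173.8636 g × 4 kcal/g = 695.4545 kcal/day.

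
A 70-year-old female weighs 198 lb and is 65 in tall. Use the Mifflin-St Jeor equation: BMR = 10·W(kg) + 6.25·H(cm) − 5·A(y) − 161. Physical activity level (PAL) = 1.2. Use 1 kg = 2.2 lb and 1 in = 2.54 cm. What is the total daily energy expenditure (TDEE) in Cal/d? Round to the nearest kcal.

Convert to metric: weight = 198 ÷ 2.2 = 90 kg; height = 65 × 2.54 = 165.1 cm.
Mifflin-St Jeor (female): BMR = 10(90) + 6.25(165.1) − 5(70) − 161 = 900 + 1031.875 − 350 − 161 = 1420.875 kcal/day.
TEE = BMR × activity factor = 1420.875 × 1.2 = 1705.05 kcal/day.

1705 Cal/d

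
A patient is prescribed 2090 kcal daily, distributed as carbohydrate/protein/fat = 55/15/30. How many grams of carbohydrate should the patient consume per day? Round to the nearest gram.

287 g/day

Carbohydrate energy = 55% × 2090 = 1149.5 kcal.
At 4 kcal/g: 1149.5 ÷ 4 = 287.375 g.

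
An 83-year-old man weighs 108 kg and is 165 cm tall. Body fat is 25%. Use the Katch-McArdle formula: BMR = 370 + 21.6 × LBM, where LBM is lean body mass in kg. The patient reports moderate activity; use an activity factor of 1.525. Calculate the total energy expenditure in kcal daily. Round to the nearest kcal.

3232 kcal daily

LBM = 108 × (1 − 0.25) = 81 kg. Katch-McArdle: BMR = 370 + 21.6 × 81 = 2119.6 kcal/day.
TEE = BMR × activity factor = 2119.6 × 1.525 = 3232.39 kcal/day.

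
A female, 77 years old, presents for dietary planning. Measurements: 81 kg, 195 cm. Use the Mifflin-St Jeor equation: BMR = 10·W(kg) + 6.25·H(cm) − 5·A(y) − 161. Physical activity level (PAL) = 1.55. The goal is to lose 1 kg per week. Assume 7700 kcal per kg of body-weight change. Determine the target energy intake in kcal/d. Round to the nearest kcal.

Mifflin-St Jeor (female): BMR = 10(81) + 6.25(195) − 5(77) − 161 = 810 + 1218.75 − 385 − 161 = 1482.75 kcal/day.
TEE = 1482.75 × 1.55 = 2298.2625 kcal/day.
Required daily deficit = 1 × 7700 ÷ 7 = 1100 kcal/day.
Target intake = 2298.2625 − 1100 = 1198.2625 kcal/day.

1198 kcal/d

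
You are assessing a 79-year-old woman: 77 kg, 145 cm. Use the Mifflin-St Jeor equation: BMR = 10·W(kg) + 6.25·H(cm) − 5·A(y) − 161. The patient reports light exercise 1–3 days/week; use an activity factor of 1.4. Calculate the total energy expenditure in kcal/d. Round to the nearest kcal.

1568 kcal/d

Mifflin-St Jeor (female): BMR = 10(77) + 6.25(145) − 5(79) − 161 = 770 + 906.25 − 395 − 161 = 1120.25 kcal/day.
TEE = BMR × activity factor = 1120.25 × 1.4 = 1568.35 kcal/day.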